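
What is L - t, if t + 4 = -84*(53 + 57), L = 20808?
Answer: 30052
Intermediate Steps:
t = -9244 (t = -4 - 84*(53 + 57) = -4 - 84*110 = -4 - 9240 = -9244)
L - t = 20808 - 1*(-9244) = 20808 + 9244 = 30052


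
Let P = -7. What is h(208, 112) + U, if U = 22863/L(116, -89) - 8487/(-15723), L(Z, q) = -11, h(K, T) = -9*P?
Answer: -38720617/19217 ≈ -2014.9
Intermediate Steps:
h(K, T) = 63 (h(K, T) = -9*(-7) = 63)
U = -39931288/19217 (U = 22863/(-11) - 8487/(-15723) = 22863*(-1/11) - 8487*(-1/15723) = -22863/11 + 943/1747 = -39931288/19217 ≈ -2077.9)
h(208, 112) + U = 63 - 39931288/19217 = -38720617/19217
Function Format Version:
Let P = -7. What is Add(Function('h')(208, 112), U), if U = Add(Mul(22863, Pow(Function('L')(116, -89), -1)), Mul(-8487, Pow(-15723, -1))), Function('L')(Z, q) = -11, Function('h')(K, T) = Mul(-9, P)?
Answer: Rational(-38720617, 19217) ≈ -2014.9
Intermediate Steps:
Function('h')(K, T) = 63 (Function('h')(K, T) = Mul(-9, -7) = 63)
U = Rational(-39931288, 19217) (U = Add(Mul(22863, Pow(-11, -1)), Mul(-8487, Pow(-15723, -1))) = Add(Mul(22863, Rational(-1, 11)), Mul(-8487, Rational(-1, 15723))) = Add(Rational(-22863, 11), Rational(943, 1747)) = Rational(-39931288, 19217) ≈ -2077.9)
Add(Function('h')(208, 112), U) = Add(63, Rational(-39931288, 19217)) = Rational(-38720617, 19217)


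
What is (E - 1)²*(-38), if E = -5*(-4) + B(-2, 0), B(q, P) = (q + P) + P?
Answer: -10982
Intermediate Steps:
B(q, P) = q + 2*P (B(q, P) = (P + q) + P = q + 2*P)
E = 18 (E = -5*(-4) + (-2 + 2*0) = 20 + (-2 + 0) = 20 - 2 = 18)
(E - 1)²*(-38) = (18 - 1)²*(-38) = 17²*(-38) = 289*(-38) = -10982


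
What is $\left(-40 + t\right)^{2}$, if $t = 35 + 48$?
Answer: $1849$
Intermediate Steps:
$t = 83$
$\left(-40 + t\right)^{2} = \left(-40 + 83\right)^{2} = 43^{2} = 1849$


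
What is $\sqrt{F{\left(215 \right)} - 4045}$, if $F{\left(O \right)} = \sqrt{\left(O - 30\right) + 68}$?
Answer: $\sqrt{-4045 + \sqrt{253}} \approx 63.475 i$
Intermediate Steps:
$F{\left(O \right)} = \sqrt{38 + O}$ ($F{\left(O \right)} = \sqrt{\left(-30 + O\right) + 68} = \sqrt{38 + O}$)
$\sqrt{F{\left(215 \right)} - 4045} = \sqrt{\sqrt{38 + 215} - 4045} = \sqrt{\sqrt{253} - 4045} = \sqrt{-4045 + \sqrt{253}}$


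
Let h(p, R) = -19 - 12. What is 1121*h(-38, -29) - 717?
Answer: -35468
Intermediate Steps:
h(p, R) = -31
1121*h(-38, -29) - 717 = 1121*(-31) - 717 = -34751 - 717 = -35468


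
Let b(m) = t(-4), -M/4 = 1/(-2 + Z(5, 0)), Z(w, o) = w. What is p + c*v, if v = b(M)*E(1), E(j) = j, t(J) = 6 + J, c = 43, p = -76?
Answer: 10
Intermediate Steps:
M = -4/3 (M = -4/(-2 + 5) = -4/3 ≈ -1.3333)
b(m) = 2 (b(m) = 6 - 4 = 2)
v = 2 (v = 2*1 = 2)
p + c*v = -76 + 43*2 = -76 + 86 = 10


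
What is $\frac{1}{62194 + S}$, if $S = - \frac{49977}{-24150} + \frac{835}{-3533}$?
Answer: $\frac{28440650}{1768889920597} \approx 1.6078 \cdot 10^{-5}$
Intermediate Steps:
$S = \frac{52134497}{28440650}$ ($S = \left(-49977\right) \left(- \frac{1}{24150}\right) + 835 \left(- \frac{1}{3533}\right) = \frac{16659}{8050} - \frac{835}{3533} = \frac{52134497}{28440650} \approx 1.8331$)
$\frac{1}{62194 + S} = \frac{1}{62194 + \frac{52134497}{28440650}} = \frac{1}{\frac{1768889920597}{28440650}} = \frac{28440650}{1768889920597}$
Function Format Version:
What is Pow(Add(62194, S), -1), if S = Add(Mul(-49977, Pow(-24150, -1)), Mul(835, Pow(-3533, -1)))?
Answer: Rational(28440650, 1768889920597) ≈ 1.6078e-5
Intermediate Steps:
S = Rational(52134497, 28440650) (S = Add(Mul(-49977, Rational(-1, 24150)), Mul(835, Rational(-1, 3533))) = Add(Rational(16659, 8050), Rational(-835, 3533)) = Rational(52134497, 28440650) ≈ 1.8331)
Pow(Add(62194, S), -1) = Pow(Add(62194, Rational(52134497, 28440650)), -1) = Pow(Rational(1768889920597, 28440650), -1) = Rational(28440650, 1768889920597)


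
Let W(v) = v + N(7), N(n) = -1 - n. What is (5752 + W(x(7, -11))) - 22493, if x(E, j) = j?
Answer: -16760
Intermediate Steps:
W(v) = -8 + v (W(v) = v + (-1 - 1*7) = v + (-1 - 7) = v - 8 = -8 + v)
(5752 + W(x(7, -11))) - 22493 = (5752 + (-8 - 11)) - 22493 = (5752 - 19) - 22493 = 5733 - 22493 = -16760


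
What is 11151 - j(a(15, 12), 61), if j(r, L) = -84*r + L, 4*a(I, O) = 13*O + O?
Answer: 14618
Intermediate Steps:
a(I, O) = 7*O/2 (a(I, O) = (13*O + O)/4 = (14*O)/4 = 7*O/2)
j(r, L) = L - 84*r
11151 - j(a(15, 12), 61) = 11151 - (61 - 294*12) = 11151 - (61 - 84*42) = 11151 - (61 - 3528) = 11151 - 1*(-3467) = 11151 + 3467 = 14618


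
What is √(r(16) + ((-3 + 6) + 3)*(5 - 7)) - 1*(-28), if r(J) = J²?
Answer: 28 + 2*√61 ≈ 43.620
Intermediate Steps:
√(r(16) + ((-3 + 6) + 3)*(5 - 7)) - 1*(-28) = √(16² + ((-3 + 6) + 3)*(5 - 7)) - 1*(-28) = √(256 + (3 + 3)*(-2)) + 28 = √(256 + 6*(-2)) + 28 = √(256 - 12) + 28 = √244 + 28 = 2*√61 + 28 = 28 + 2*√61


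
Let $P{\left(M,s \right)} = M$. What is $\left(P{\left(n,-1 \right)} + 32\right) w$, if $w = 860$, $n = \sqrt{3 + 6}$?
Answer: $30100$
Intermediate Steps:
$n = 3$ ($n = \sqrt{9} = 3$)
$\left(P{\left(n,-1 \right)} + 32\right) w = \left(3 + 32\right) 860 = 35 \cdot 860 = 30100$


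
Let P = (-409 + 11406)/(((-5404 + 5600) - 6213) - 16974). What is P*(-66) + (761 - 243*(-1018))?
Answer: 5705597587/22991 ≈ 2.4817e+5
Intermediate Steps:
P = -10997/22991 (P = 10997/((196 - 6213) - 16974) = 10997/(-6017 - 16974) = 10997/(-22991) = 10997*(-1/22991) = -10997/22991 ≈ -0.47832)
P*(-66) + (761 - 243*(-1018)) = -10997/22991*(-66) + (761 - 243*(-1018)) = 725802/22991 + (761 + 247374) = 725802/22991 + 248135 = 5705597587/22991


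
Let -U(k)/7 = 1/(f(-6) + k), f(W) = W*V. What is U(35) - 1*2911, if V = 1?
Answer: -84426/29 ≈ -2911.2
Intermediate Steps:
f(W) = W (f(W) = W*1 = W)
U(k) = -7/(-6 + k)
U(35) - 1*2911 = -7/(-6 + 35) - 1*2911 = -7/29 - 2911 = -84426/29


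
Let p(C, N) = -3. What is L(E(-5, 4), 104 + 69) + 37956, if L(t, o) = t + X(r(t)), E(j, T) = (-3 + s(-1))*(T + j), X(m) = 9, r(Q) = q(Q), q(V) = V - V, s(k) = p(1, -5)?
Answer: 37971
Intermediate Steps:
s(k) = -3
q(V) = 0
r(Q) = 0
E(j, T) = -6*T - 6*j (E(j, T) = (-3 - 3)*(T + j) = -6*(T + j) = -6*T - 6*j)
L(t, o) = 9 + t (L(t, o) = t + 9 = 9 + t)
L(E(-5, 4), 104 + 69) + 37956 = (9 + (-6*4 - 6*(-5))) + 37956 = (9 + (-24 + 30)) + 37956 = (9 + 6) + 37956 = 15 + 37956 = 37971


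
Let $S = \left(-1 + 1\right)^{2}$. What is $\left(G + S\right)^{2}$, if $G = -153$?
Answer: $23409$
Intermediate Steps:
$S = 0$ ($S = 0^{2} = 0$)
$\left(G + S\right)^{2} = \left(-153 + 0\right)^{2} = \left(-153\right)^{2} = 23409$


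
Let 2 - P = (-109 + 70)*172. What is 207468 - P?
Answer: 200758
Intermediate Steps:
P = 6710 (P = 2 - (-109 + 70)*172 = 2 - (-39)*172 = 2 - 1*(-6708) = 2 + 6708 = 6710)
207468 - P = 207468 - 1*6710 = 207468 - 6710 = 200758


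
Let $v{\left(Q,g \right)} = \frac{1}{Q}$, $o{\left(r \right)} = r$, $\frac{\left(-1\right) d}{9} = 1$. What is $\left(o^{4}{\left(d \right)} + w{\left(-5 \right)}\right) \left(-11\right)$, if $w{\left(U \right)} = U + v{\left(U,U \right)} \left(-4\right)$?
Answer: $- \frac{360624}{5} \approx -72125.0$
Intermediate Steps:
$d = -9$ ($d = \left(-9\right) 1 = -9$)
$w{\left(U \right)} = U - \frac{4}{U}$ ($w{\left(U \right)} = U + \frac{1}{U} \left(-4\right) = U - \frac{4}{U}$)
$\left(o^{4}{\left(d \right)} + w{\left(-5 \right)}\right) \left(-11\right) = \left(\left(-9\right)^{4} - \left(5 + \frac{4}{-5}\right)\right) \left(-11\right) = \left(6561 - \frac{21}{5}\right) \left(-11\right) = \frac{32784}{5} \left(-11\right) = - \frac{360624}{5}$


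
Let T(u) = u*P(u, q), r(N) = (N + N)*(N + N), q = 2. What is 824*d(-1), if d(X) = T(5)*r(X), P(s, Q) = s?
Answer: 82400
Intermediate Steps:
r(N) = 4*N**2 (r(N) = (2*N)*(2*N) = 4*N**2)
T(u) = u**2 (T(u) = u*u = u**2)
d(X) = 100*X**2 (d(X) = 5**2*(4*X**2) = 25*(4*X**2) = 100*X**2)
824*d(-1) = 824*(100*(-1)**2) = 824*(100*1) = 824*100 = 82400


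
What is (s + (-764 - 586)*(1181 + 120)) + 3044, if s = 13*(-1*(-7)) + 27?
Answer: -1753188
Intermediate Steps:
s = 118 (s = 13*7 + 27 = 91 + 27 = 118)
(s + (-764 - 586)*(1181 + 120)) + 3044 = (118 + (-764 - 586)*(1181 + 120)) + 3044 = (118 - 1350*1301) + 3044 = (118 - 1756350) + 3044 = -1756232 + 3044 = -1753188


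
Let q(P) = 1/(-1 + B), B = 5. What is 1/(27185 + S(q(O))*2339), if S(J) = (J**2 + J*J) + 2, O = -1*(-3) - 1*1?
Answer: 8/257243 ≈ 3.1099e-5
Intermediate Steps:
O = 2 (O = 3 - 1 = 2)
q(P) = 1/4 (q(P) = 1/(-1 + 5) = 1/4)
S(J) = 2 + 2*J**2 (S(J) = (J**2 + J**2) + 2 = 2*J**2 + 2 = 2 + 2*J**2)
1/(27185 + S(q(O))*2339) = 1/(27185 + (2 + 2*(1/4)**2)*2339) = 1/(27185 + (2 + 2*(1/16))*2339) = 1/(27185 + (2 + 1/8)*2339) = 1/(27185 + (17/8)*2339) = 1/(27185 + 39763/8) = 1/(257243/8) = 8/257243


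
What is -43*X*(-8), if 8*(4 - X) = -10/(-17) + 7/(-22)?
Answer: 510281/374 ≈ 1364.4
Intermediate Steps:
X = 11867/2992 (X = 4 - (-10/(-17) + 7/(-22))/8 = 4 - (-10*(-1/17) + 7*(-1/22))/8 = 4 - (10/17 - 7/22)/8 = 4 - ⅛*101/374 = 4 - 101/2992 = 11867/2992 ≈ 3.9662)
-43*X*(-8) = -43*11867/2992*(-8) = -510281/2992*(-8) = 510281/374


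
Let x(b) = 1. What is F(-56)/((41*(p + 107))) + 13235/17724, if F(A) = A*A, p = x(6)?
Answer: 9515587/6540156 ≈ 1.4549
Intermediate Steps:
p = 1
F(A) = A²
F(-56)/((41*(p + 107))) + 13235/17724 = (-56)²/((41*(1 + 107))) + 13235/17724 = 3136/((41*108)) + 13235*(1/17724) = 3136/4428 + 13235/17724 = 3136*(1/4428) + 13235/17724 = 784/1107 + 13235/17724 = 9515587/6540156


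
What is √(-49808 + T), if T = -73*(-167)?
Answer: I*√37617 ≈ 193.95*I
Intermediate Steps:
T = 12191
√(-49808 + T) = √(-49808 + 12191) = √(-37617) = I*√37617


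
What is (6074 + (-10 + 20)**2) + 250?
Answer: 6424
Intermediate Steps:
(6074 + (-10 + 20)**2) + 250 = (6074 + 10**2) + 250 = (6074 + 100) + 250 = 6174 + 250 = 6424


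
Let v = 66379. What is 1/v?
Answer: 1/66379 ≈ 1.5065e-5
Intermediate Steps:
1/v = 1/66379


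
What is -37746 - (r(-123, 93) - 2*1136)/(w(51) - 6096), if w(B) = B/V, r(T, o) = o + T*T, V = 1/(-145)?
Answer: -509218336/13491 ≈ -37745.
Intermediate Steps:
V = -1/145 ≈ -0.0068966
r(T, o) = o + T²
w(B) = -145*B (w(B) = B/(-1/145) = B*(-145) = -145*B)
-37746 - (r(-123, 93) - 2*1136)/(w(51) - 6096) = -37746 - ((93 + (-123)²) - 2*1136)/(-145*51 - 6096) = -37746 - ((93 + 15129) - 2272)/(-7395 - 6096) = -37746 - (15222 - 2272)/(-13491) = -37746 - 12950*(-1)/13491 = -37746 - 1*(-12950/13491) = -37746 + 12950/13491 = -509218336/13491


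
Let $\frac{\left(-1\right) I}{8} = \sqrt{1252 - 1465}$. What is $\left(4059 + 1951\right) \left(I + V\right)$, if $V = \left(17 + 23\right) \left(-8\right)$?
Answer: $-1923200 - 48080 i \sqrt{213} \approx -1.9232 \cdot 10^{6} - 7.017 \cdot 10^{5} i$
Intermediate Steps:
$V = -320$ ($V = 40 \left(-8\right) = -320$)
$I = - 8 i \sqrt{213}$ ($I = - 8 \sqrt{1252 - 1465} = - 8 \sqrt{-213} = - 8 i \sqrt{213} \approx - 116.76 i$)
$\left(4059 + 1951\right) \left(I + V\right) = \left(4059 + 1951\right) \left(- 8 i \sqrt{213} - 320\right) = 6010 \left(-320 - 8 i \sqrt{213}\right) = -1923200 - 48080 i \sqrt{213}$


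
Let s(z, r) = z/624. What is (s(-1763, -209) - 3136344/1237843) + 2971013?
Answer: 2294847991058551/772414032 ≈ 2.9710e+6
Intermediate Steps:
s(z, r) = z/624 (s(z, r) = z*(1/624) = z/624)
(s(-1763, -209) - 3136344/1237843) + 2971013 = ((1/624)*(-1763) - 3136344/1237843) + 2971013 = (-1763/624 - 3136344*1/1237843) + 2971013 = (-1763/624 - 3136344/1237843) + 2971013 = -4139395865/772414032 + 2971013 = 2294847991058551/772414032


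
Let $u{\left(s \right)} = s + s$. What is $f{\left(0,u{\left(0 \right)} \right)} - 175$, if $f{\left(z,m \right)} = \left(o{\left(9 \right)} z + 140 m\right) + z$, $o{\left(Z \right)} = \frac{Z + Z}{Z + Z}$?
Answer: $-175$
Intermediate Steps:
$u{\left(s \right)} = 2 s$
$o{\left(Z \right)} = 1$ ($o{\left(Z \right)} = \frac{2 Z}{2 Z} = 2 Z \frac{1}{2 Z} = 1$)
$f{\left(z,m \right)} = 2 z + 140 m$ ($f{\left(z,m \right)} = \left(1 z + 140 m\right) + z = \left(z + 140 m\right) + z = 2 z + 140 m$)
$f{\left(0,u{\left(0 \right)} \right)} - 175 = \left(2 \cdot 0 + 140 \cdot 2 \cdot 0\right) - 175 = \left(0 + 140 \cdot 0\right) - 175 = \left(0 + 0\right) - 175 = 0 - 175 = -175$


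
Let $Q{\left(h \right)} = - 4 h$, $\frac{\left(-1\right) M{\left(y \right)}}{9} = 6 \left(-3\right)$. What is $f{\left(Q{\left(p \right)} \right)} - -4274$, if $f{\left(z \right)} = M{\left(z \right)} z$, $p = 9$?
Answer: $-1558$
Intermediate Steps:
$M{\left(y \right)} = 162$ ($M{\left(y \right)} = - 9 \cdot 6 \left(-3\right) = \left(-9\right) \left(-18\right) = 162$)
$f{\left(z \right)} = 162 z$
$f{\left(Q{\left(p \right)} \right)} - -4274 = 162 \left(\left(-4\right) 9\right) - -4274 = 162 \left(-36\right) + 4274 = -5832 + 4274 = -1558$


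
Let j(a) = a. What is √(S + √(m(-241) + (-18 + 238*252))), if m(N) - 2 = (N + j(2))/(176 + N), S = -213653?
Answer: √(-902683925 + 585*√3127735)/65 ≈ 461.96*I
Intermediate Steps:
m(N) = 2 + (2 + N)/(176 + N) (m(N) = 2 + (N + 2)/(176 + N) = 2 + (2 + N)/(176 + N))
√(S + √(m(-241) + (-18 + 238*252))) = √(-213653 + √(3*(118 - 241)/(176 - 241) + (-18 + 238*252))) = √(-213653 + √(3*(-123)/(-65) + (-18 + 59976))) = √(-213653 + √(3*(-1/65)*(-123) + 59958)) = √(-213653 + √(369/65 + 59958)) = √(-213653 + √(3897639/65)) = √(-213653 + 9*√3127735/65)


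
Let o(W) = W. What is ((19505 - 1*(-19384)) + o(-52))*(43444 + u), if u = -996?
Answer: 1648552976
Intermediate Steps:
((19505 - 1*(-19384)) + o(-52))*(43444 + u) = ((19505 - 1*(-19384)) - 52)*(43444 - 996) = ((19505 + 19384) - 52)*42448 = (38889 - 52)*42448 = 38837*42448 = 1648552976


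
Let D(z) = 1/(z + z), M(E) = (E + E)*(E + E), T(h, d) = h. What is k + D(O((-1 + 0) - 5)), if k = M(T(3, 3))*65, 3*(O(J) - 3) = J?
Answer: 4681/2 ≈ 2340.5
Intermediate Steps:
O(J) = 3 + J/3
M(E) = 4*E**2 (M(E) = (2*E)*(2*E) = 4*E**2)
D(z) = 1/(2*z)
k = 2340 (k = (4*3**2)*65 = (4*9)*65 = 36*65 = 2340)
k + D(O((-1 + 0) - 5)) = 2340 + 1/(2*(3 + ((-1 + 0) - 5)/3)) = 2340 + 1/(2*(3 + (-1 - 5)/3)) = 2340 + 1/(2*(3 + (1/3)*(-6))) = 2340 + 1/(2*(3 - 2)) = 2340 + (1/2)/1 = 2340 + (1/2)*1 = 2340 + 1/2 = 4681/2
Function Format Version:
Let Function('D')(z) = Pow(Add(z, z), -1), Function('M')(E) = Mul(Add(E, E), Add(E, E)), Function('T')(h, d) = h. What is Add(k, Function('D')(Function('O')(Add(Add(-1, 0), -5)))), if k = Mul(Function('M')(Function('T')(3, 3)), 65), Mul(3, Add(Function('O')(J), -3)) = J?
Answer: Rational(4681, 2) ≈ 2340.5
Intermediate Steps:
Function('O')(J) = Add(3, Mul(Rational(1, 3), J))
Function('M')(E) = Mul(4, Pow(E, 2)) (Function('M')(E) = Mul(Mul(2, E), Mul(2, E)) = Mul(4, Pow(E, 2)))
Function('D')(z) = Mul(Rational(1, 2), Pow(z, -1)) (Function('D')(z) = Pow(Mul(2, z), -1) = Mul(Rational(1, 2), Pow(z, -1)))
k = 2340 (k = Mul(Mul(4, Pow(3, 2)), 65) = Mul(Mul(4, 9), 65) = Mul(36, 65) = 2340)
Add(k, Function('D')(Function('O')(Add(Add(-1, 0), -5)))) = Add(2340, Mul(Rational(1, 2), Pow(Add(3, Mul(Rational(1, 3), Add(Add(-1, 0), -5))), -1))) = Add(2340, Mul(Rational(1, 2), Pow(Add(3, Mul(Rational(1, 3), Add(-1, -5))), -1))) = Add(2340, Mul(Rational(1, 2), Pow(Add(3, Mul(Rational(1, 3), -6)), -1))) = Add(2340, Mul(Rational(1, 2), Pow(Add(3, -2), -1))) = Add(2340, Mul(Rational(1, 2), Pow(1, -1))) = Add(2340, Mul(Rational(1, 2), 1)) = Add(2340, Rational(1, 2)) = Rational(4681, 2)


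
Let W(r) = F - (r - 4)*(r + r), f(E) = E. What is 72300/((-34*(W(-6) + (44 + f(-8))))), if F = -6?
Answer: 1205/51 ≈ 23.627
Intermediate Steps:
W(r) = -6 - 2*r*(-4 + r) (W(r) = -6 - (r - 4)*(r + r) = -6 - (-4 + r)*2*r = -6 - 2*r*(-4 + r))
72300/((-34*(W(-6) + (44 + f(-8))))) = 72300/((-34*((-6 - 2*(-6)² + 8*(-6)) + (44 - 8)))) = 72300/((-34*((-6 - 2*36 - 48) + 36))) = 72300/((-34*((-6 - 72 - 48) + 36))) = 72300/((-34*(-126 + 36))) = 72300/((-34*(-90))) = 72300/3060 = 72300*(1/3060) = 1205/51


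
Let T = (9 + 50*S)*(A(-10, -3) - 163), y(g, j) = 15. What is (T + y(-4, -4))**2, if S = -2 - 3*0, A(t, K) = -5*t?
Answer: 106048804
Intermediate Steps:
S = -2 (S = -2 + 0 = -2)
T = 10283 (T = (9 + 50*(-2))*(-5*(-10) - 163) = (9 - 100)*(50 - 163) = -91*(-113) = 10283)
(T + y(-4, -4))**2 = (10283 + 15)**2 = 10298**2 = 106048804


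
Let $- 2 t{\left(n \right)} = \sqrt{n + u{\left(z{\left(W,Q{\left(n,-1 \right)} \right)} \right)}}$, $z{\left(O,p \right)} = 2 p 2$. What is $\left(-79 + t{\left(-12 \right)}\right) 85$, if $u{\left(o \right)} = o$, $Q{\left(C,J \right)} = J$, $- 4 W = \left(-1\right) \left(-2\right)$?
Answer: $-6715 - 170 i \approx -6715.0 - 170.0 i$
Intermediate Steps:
$W = - \frac{1}{2}$ ($W = - \frac{\left(-1\right) \left(-2\right)}{4} = \left(- \frac{1}{4}\right) 2 = - \frac{1}{2} \approx -0.5$)
$z{\left(O,p \right)} = 4 p$
$t{\left(n \right)} = - \frac{\sqrt{-4 + n}}{2}$ ($t{\left(n \right)} = - \frac{\sqrt{n + 4 \left(-1\right)}}{2} = - \frac{\sqrt{n - 4}}{2} = - \frac{\sqrt{-4 + n}}{2}$)
$\left(-79 + t{\left(-12 \right)}\right) 85 = \left(-79 - \frac{\sqrt{-4 - 12}}{2}\right) 85 = \left(-79 - \frac{\sqrt{-16}}{2}\right) 85 = \left(-79 - \frac{4 i}{2}\right) 85 = \left(-79 - 2 i\right) 85 = -6715 - 170 i$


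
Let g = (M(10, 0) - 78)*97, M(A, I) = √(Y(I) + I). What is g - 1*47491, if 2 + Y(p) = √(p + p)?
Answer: -55057 + 97*I*√2 ≈ -55057.0 + 137.18*I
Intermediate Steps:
Y(p) = -2 + √2*√p (Y(p) = -2 + √(p + p) = -2 + √(2*p) = -2 + √2*√p)
M(A, I) = √(-2 + I + √2*√I) (M(A, I) = √((-2 + √2*√I) + I) = √(-2 + I + √2*√I))
g = -7566 + 97*I*√2 (g = (√(-2 + 0 + √2*√0) - 78)*97 = (√(-2 + 0 + √2*0) - 78)*97 = (√(-2 + 0 + 0) - 78)*97 = (√(-2) - 78)*97 = (I*√2 - 78)*97 = (-78 + I*√2)*97 = -7566 + 97*I*√2 ≈ -7566.0 + 137.18*I)
g - 1*47491 = (-7566 + 97*I*√2) - 1*47491 = (-7566 + 97*I*√2) - 47491 = -55057 + 97*I*√2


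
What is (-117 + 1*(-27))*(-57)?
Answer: 8208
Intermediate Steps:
(-117 + 1*(-27))*(-57) = (-117 - 27)*(-57) = -144*(-57) = 8208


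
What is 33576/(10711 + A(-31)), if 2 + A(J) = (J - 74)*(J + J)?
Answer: 33576/17219 ≈ 1.9499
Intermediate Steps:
A(J) = -2 + 2*J*(-74 + J) (A(J) = -2 + (J - 74)*(J + J) = -2 + (-74 + J)*(2*J) = -2 + 2*J*(-74 + J))
33576/(10711 + A(-31)) = 33576/(10711 + (-2 - 148*(-31) + 2*(-31)**2)) = 33576/(10711 + (-2 + 4588 + 2*961)) = 33576/(10711 + (-2 + 4588 + 1922)) = 33576/(10711 + 6508) = 33576/17219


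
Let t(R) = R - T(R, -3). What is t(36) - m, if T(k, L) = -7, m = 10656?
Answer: -10613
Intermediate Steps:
t(R) = 7 + R (t(R) = R - 1*(-7) = R + 7 = 7 + R)
t(36) - m = (7 + 36) - 1*10656 = 43 - 10656 = -10613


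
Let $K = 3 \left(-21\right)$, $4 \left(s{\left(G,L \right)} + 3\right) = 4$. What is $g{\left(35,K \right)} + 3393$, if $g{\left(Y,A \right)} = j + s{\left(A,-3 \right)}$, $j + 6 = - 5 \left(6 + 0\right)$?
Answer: $3355$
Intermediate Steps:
$j = -36$ ($j = -6 - 5 \left(6 + 0\right) = -6 - 30 = -36$)
$s{\left(G,L \right)} = -2$ ($s{\left(G,L \right)} = -3 + \frac{1}{4} \cdot 4 = -3 + 1 = -2$)
$K = -63$
$g{\left(Y,A \right)} = -38$ ($g{\left(Y,A \right)} = -36 - 2 = -38$)
$g{\left(35,K \right)} + 3393 = -38 + 3393 = 3355$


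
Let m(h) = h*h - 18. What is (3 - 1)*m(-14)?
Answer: 356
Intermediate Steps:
m(h) = -18 + h² (m(h) = h² - 18 = -18 + h²)
(3 - 1)*m(-14) = (3 - 1)*(-18 + (-14)²) = 2*(-18 + 196) = 2*178 = 356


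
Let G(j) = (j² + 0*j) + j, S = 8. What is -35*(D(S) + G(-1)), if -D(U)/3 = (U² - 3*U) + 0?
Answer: 4200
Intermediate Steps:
G(j) = j + j² (G(j) = (j² + 0) + j = j² + j = j + j²)
D(U) = -3*U² + 9*U (D(U) = -3*((U² - 3*U) + 0) = -3*(U² - 3*U) = -3*U² + 9*U)
-35*(D(S) + G(-1)) = -35*(3*8*(3 - 1*8) - (1 - 1)) = -35*(3*8*(3 - 8) - 1*0) = -35*(3*8*(-5) + 0) = -35*(-120 + 0) = -35*(-120) = 4200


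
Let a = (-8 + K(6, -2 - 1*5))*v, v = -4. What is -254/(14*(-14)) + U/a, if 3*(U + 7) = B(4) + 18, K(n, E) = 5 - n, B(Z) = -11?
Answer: 1543/1323 ≈ 1.1663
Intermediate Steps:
a = 36 (a = (-8 + (5 - 1*6))*(-4) = (-8 + (5 - 6))*(-4) = (-8 - 1)*(-4) = -9*(-4) = 36)
U = -14/3 (U = -7 + (-11 + 18)/3 = -7 + (1/3)*7 = -7 + 7/3 = -14/3 ≈ -4.6667)
-254/(14*(-14)) + U/a = -254/(14*(-14)) - 14/3/36 = -254/(-196) - 14/3*1/36 = -254*(-1/196) - 7/54 = 127/98 - 7/54 = 1543/1323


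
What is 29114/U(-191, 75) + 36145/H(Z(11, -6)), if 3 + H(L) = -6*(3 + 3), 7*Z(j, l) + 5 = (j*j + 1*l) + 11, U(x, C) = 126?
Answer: -569804/819 ≈ -695.73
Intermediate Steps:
Z(j, l) = 6/7 + l/7 + j²/7 (Z(j, l) = -5/7 + ((j*j + 1*l) + 11)/7 = -5/7 + ((j² + l) + 11)/7 = -5/7 + ((l + j²) + 11)/7 = -5/7 + (11 + l + j²)/7 = -5/7 + (11/7 + l/7 + j²/7) = 6/7 + l/7 + j²/7)
H(L) = -39 (H(L) = -3 - 6*(3 + 3) = -3 - 6*6 = -3 - 36 = -39)
29114/U(-191, 75) + 36145/H(Z(11, -6)) = 29114/126 + 36145/(-39) = 29114*(1/126) + 36145*(-1/39) = 14557/63 - 36145/39 = -569804/819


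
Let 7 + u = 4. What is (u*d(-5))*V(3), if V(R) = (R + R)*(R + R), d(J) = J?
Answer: 540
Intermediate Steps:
u = -3 (u = -7 + 4 = -3)
V(R) = 4*R**2 (V(R) = (2*R)*(2*R) = 4*R**2)
(u*d(-5))*V(3) = (-3*(-5))*(4*3**2) = 15*(4*9) = 15*36 = 540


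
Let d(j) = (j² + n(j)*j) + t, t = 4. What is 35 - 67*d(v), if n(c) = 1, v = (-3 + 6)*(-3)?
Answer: -5057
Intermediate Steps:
v = -9 (v = 3*(-3) = -9)
d(j) = 4 + j + j² (d(j) = (j² + 1*j) + 4 = (j² + j) + 4 = (j + j²) + 4 = 4 + j + j²)
35 - 67*d(v) = 35 - 67*(4 - 9 + (-9)²) = 35 - 67*(4 - 9 + 81) = 35 - 67*76 = 35 - 5092 = -5057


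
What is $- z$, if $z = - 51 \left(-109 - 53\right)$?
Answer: $-8262$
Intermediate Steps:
$z = 8262$ ($z = \left(-51\right) \left(-162\right) = 8262$)
$- z = \left(-1\right) 8262 = -8262$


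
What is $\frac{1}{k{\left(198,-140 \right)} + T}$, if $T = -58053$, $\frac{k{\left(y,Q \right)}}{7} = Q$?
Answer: $- \frac{1}{59033} \approx -1.694 \cdot 10^{-5}$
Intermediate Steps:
$k{\left(y,Q \right)} = 7 Q$
$\frac{1}{k{\left(198,-140 \right)} + T} = \frac{1}{7 \left(-140\right) - 58053} = \frac{1}{-980 - 58053} = \frac{1}{-59033} = - \frac{1}{59033}$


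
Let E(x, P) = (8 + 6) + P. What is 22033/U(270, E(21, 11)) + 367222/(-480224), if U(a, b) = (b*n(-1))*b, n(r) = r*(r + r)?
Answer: 2530436973/150070000 ≈ 16.862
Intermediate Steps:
n(r) = 2*r² (n(r) = r*(2*r) = 2*r²)
E(x, P) = 14 + P
U(a, b) = 2*b² (U(a, b) = (b*(2*(-1)²))*b = (b*(2*1))*b = (b*2)*b = (2*b)*b = 2*b²)
22033/U(270, E(21, 11)) + 367222/(-480224) = 22033/((2*(14 + 11)²)) + 367222/(-480224) = 22033/((2*25²)) + 367222*(-1/480224) = 22033/((2*625)) - 183611/240112 = 22033/1250 - 183611/240112 = 2530436973/150070000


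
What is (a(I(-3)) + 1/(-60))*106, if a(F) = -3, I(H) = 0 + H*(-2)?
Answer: -9593/30 ≈ -319.77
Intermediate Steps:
I(H) = -2*H (I(H) = 0 - 2*H = -2*H)
(a(I(-3)) + 1/(-60))*106 = (-3 + 1/(-60))*106 = (-3 - 1/60)*106 = -181/60*106 = -9593/30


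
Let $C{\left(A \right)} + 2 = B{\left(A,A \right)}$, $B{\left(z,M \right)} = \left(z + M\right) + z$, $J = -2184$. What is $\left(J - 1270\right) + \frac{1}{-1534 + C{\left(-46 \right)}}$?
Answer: $- \frac{5781997}{1674} \approx -3454.0$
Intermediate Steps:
$B{\left(z,M \right)} = M + 2 z$ ($B{\left(z,M \right)} = \left(M + z\right) + z = M + 2 z$)
$C{\left(A \right)} = -2 + 3 A$ ($C{\left(A \right)} = -2 + \left(A + 2 A\right) = -2 + 3 A$)
$\left(J - 1270\right) + \frac{1}{-1534 + C{\left(-46 \right)}} = \left(-2184 - 1270\right) + \frac{1}{-1534 + \left(-2 + 3 \left(-46\right)\right)} = -3454 + \frac{1}{-1534 - 140} = -3454 + \frac{1}{-1674} = -3454 - \frac{1}{1674} = - \frac{5781997}{1674}$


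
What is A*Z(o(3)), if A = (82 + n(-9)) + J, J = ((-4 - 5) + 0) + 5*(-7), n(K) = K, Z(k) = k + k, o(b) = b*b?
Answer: 522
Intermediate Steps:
o(b) = b²
Z(k) = 2*k
J = -44 (J = (-9 + 0) - 35 = -9 - 35 = -44)
A = 29 (A = (82 - 9) - 44 = 73 - 44 = 29)
A*Z(o(3)) = 29*(2*3²) = 29*(2*9) = 29*18 = 522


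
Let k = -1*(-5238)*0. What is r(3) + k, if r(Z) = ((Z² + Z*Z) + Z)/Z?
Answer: 7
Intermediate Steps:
k = 0 (k = 5238*0 = 0)
r(Z) = (Z + 2*Z²)/Z (r(Z) = ((Z² + Z²) + Z)/Z = (2*Z² + Z)/Z = (Z + 2*Z²)/Z)
r(3) + k = (1 + 2*3) + 0 = (1 + 6) + 0 = 7 + 0 = 7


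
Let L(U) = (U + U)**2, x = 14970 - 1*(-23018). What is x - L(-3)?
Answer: 37952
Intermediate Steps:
x = 37988 (x = 14970 + 23018 = 37988)
L(U) = 4*U**2 (L(U) = (2*U)**2 = 4*U**2)
x - L(-3) = 37988 - 4*(-3)**2 = 37988 - 4*9 = 37988 - 1*36 = 37988 - 36 = 37952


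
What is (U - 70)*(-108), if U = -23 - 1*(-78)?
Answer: 1620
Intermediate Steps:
U = 55 (U = -23 + 78 = 55)
(U - 70)*(-108) = (55 - 70)*(-108) = -15*(-108) = 1620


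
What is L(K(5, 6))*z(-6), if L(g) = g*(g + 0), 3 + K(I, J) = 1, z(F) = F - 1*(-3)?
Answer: -12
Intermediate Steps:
z(F) = 3 + F (z(F) = F + 3 = 3 + F)
K(I, J) = -2 (K(I, J) = -3 + 1 = -2)
L(g) = g² (L(g) = g*g = g²)
L(K(5, 6))*z(-6) = (-2)²*(3 - 6) = 4*(-3) = -12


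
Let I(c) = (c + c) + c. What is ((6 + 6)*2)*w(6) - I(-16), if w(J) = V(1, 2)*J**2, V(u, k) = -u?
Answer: -816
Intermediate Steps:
I(c) = 3*c (I(c) = 2*c + c = 3*c)
w(J) = -J**2 (w(J) = (-1*1)*J**2 = -J**2)
((6 + 6)*2)*w(6) - I(-16) = ((6 + 6)*2)*(-1*6**2) - 3*(-16) = (12*2)*(-1*36) - 1*(-48) = 24*(-36) + 48 = -864 + 48 = -816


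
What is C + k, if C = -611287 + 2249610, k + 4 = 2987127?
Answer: 4625446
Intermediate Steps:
k = 2987123 (k = -4 + 2987127 = 2987123)
C = 1638323
C + k = 1638323 + 2987123 = 4625446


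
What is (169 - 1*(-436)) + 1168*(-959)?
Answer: -1119507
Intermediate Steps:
(169 - 1*(-436)) + 1168*(-959) = (169 + 436) - 1120112 = 605 - 1120112 = -1119507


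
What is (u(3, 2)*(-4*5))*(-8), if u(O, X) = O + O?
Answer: 960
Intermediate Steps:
u(O, X) = 2*O
(u(3, 2)*(-4*5))*(-8) = ((2*3)*(-4*5))*(-8) = (6*(-20))*(-8) = -120*(-8) = 960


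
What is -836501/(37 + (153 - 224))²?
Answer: -836501/1156 ≈ -723.62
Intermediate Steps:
-836501/(37 + (153 - 224))² = -836501/(37 - 71)² = -836501/((-34)²) = -836501/1156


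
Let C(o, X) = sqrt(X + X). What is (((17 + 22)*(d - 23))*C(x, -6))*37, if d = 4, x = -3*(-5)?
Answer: -54834*I*sqrt(3) ≈ -94975.0*I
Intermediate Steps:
x = 15
C(o, X) = sqrt(2)*sqrt(X) (C(o, X) = sqrt(2*X) = sqrt(2)*sqrt(X))
(((17 + 22)*(d - 23))*C(x, -6))*37 = (((17 + 22)*(4 - 23))*(sqrt(2)*sqrt(-6)))*37 = ((39*(-19))*(sqrt(2)*(I*sqrt(6))))*37 = -1482*I*sqrt(3)*37 = -54834*I*sqrt(3)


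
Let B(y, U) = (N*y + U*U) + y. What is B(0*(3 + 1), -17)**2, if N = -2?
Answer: 83521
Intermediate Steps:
B(y, U) = U**2 - y (B(y, U) = (-2*y + U*U) + y = (-2*y + U**2) + y = (U**2 - 2*y) + y = U**2 - y)
B(0*(3 + 1), -17)**2 = ((-17)**2 - 0*(3 + 1))**2 = (289 - 0*4)**2 = (289 - 1*0)**2 = (289 + 0)**2 = 289**2 = 83521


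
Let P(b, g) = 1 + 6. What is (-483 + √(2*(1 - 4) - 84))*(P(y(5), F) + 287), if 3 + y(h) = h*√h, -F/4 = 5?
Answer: -142002 + 882*I*√10 ≈ -1.42e+5 + 2789.1*I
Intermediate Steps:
F = -20 (F = -4*5 = -20)
y(h) = -3 + h^(3/2) (y(h) = -3 + h*√h = -3 + h^(3/2))
P(b, g) = 7
(-483 + √(2*(1 - 4) - 84))*(P(y(5), F) + 287) = (-483 + √(2*(1 - 4) - 84))*(7 + 287) = (-483 + √(2*(-3) - 84))*294 = (-483 + √(-6 - 84))*294 = (-483 + √(-90))*294 = (-483 + 3*I*√10)*294 = -142002 + 882*I*√10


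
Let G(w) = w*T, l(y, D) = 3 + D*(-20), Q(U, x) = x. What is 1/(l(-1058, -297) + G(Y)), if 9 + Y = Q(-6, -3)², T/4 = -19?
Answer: 1/5943 ≈ 0.00016827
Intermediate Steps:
T = -76 (T = 4*(-19) = -76)
l(y, D) = 3 - 20*D
Y = 0 (Y = -9 + (-3)² = -9 + 9 = 0)
G(w) = -76*w (G(w) = w*(-76) = -76*w)
1/(l(-1058, -297) + G(Y)) = 1/((3 - 20*(-297)) - 76*0) = 1/((3 + 5940) + 0) = 1/(5943 + 0) = 1/5943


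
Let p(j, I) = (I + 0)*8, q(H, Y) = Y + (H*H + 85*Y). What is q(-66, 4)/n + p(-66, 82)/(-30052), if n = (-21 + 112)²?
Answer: 33953016/62215153 ≈ 0.54574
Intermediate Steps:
n = 8281 (n = 91² = 8281)
q(H, Y) = H² + 86*Y (q(H, Y) = Y + (H² + 85*Y) = H² + 86*Y)
p(j, I) = 8*I (p(j, I) = I*8 = 8*I)
q(-66, 4)/n + p(-66, 82)/(-30052) = ((-66)² + 86*4)/8281 + (8*82)/(-30052) = (4356 + 344)*(1/8281) + 656*(-1/30052) = 4700*(1/8281) - 164/7513 = 4700/8281 - 164/7513 = 33953016/62215153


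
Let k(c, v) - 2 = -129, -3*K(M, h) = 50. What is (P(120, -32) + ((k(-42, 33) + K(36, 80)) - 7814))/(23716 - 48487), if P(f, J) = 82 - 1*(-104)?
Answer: 23315/74313 ≈ 0.31374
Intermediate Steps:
K(M, h) = -50/3 (K(M, h) = -⅓*50 = -50/3)
P(f, J) = 186 (P(f, J) = 82 + 104 = 186)
k(c, v) = -127 (k(c, v) = 2 - 129 = -127)
(P(120, -32) + ((k(-42, 33) + K(36, 80)) - 7814))/(23716 - 48487) = (186 + ((-127 - 50/3) - 7814))/(23716 - 48487) = (186 + (-431/3 - 7814))/(-24771) = (186 - 23873/3)*(-1/24771) = -23315/3*(-1/24771) = 23315/74313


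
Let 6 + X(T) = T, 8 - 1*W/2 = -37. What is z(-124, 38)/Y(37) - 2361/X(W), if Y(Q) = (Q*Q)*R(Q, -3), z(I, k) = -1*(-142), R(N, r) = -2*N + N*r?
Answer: -199323531/7091420 ≈ -28.108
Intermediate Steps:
W = 90 (W = 16 - 2*(-37) = 16 + 74 = 90)
z(I, k) = 142
X(T) = -6 + T
Y(Q) = -5*Q**3 (Y(Q) = (Q*Q)*(Q*(-2 - 3)) = Q**2*(Q*(-5)) = Q**2*(-5*Q) = -5*Q**3)
z(-124, 38)/Y(37) - 2361/X(W) = 142/((-5*37**3)) - 2361/(-6 + 90) = 142/((-5*50653)) - 2361/84 = 142/(-253265) - 2361*1/84 = 142*(-1/253265) - 787/28 = -142/253265 - 787/28 = -199323531/7091420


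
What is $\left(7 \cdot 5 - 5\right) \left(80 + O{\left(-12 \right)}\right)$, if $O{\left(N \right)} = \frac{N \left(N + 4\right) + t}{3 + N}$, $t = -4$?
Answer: $\frac{6280}{3} \approx 2093.3$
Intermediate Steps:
$O{\left(N \right)} = \frac{-4 + N \left(4 + N\right)}{3 + N}$ ($O{\left(N \right)} = \frac{N \left(N + 4\right) - 4}{3 + N} = \frac{N \left(4 + N\right) - 4}{3 + N} = \frac{-4 + N \left(4 + N\right)}{3 + N}$)
$\left(7 \cdot 5 - 5\right) \left(80 + O{\left(-12 \right)}\right) = \left(7 \cdot 5 - 5\right) \left(80 + \frac{-4 + \left(-12\right)^{2} + 4 \left(-12\right)}{3 - 12}\right) = \left(35 - 5\right) \left(80 + \frac{-4 + 144 - 48}{-9}\right) = 30 \left(80 - \frac{92}{9}\right) = 30 \cdot \frac{628}{9} = \frac{6280}{3}$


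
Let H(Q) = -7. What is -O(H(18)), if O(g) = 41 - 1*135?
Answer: 94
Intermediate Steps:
O(g) = -94 (O(g) = 41 - 135 = -94)
-O(H(18)) = -1*(-94) = 94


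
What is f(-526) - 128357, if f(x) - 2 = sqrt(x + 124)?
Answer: -128355 + I*sqrt(402) ≈ -1.2836e+5 + 20.05*I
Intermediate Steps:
f(x) = 2 + sqrt(124 + x) (f(x) = 2 + sqrt(x + 124) = 2 + sqrt(124 + x))
f(-526) - 128357 = (2 + sqrt(124 - 526)) - 128357 = (2 + sqrt(-402)) - 128357 = (2 + I*sqrt(402)) - 128357 = -128355 + I*sqrt(402)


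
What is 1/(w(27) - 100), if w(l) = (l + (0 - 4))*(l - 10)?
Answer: 1/291 ≈ 0.0034364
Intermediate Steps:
w(l) = (-10 + l)*(-4 + l) (w(l) = (l - 4)*(-10 + l) = (-4 + l)*(-10 + l) = (-10 + l)*(-4 + l))
1/(w(27) - 100) = 1/((40 + 27² - 14*27) - 100) = 1/((40 + 729 - 378) - 100) = 1/(391 - 100) = 1/291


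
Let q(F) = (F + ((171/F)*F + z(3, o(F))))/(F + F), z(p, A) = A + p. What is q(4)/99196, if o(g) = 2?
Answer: 45/198392 ≈ 0.00022682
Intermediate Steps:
q(F) = (176 + F)/(2*F) (q(F) = (F + ((171/F)*F + (2 + 3)))/(F + F) = (F + (171 + 5))/((2*F)) = (F + 176)*(1/(2*F)) = (176 + F)*(1/(2*F)) = (176 + F)/(2*F))
q(4)/99196 = ((½)*(176 + 4)/4)/99196 = ((½)*(¼)*180)*(1/99196) = (45/2)*(1/99196) = 45/198392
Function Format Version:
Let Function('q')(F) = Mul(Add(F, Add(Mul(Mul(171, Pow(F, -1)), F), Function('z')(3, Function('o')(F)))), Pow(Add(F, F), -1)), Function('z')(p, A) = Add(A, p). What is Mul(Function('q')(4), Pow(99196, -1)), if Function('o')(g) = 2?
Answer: Rational(45, 198392) ≈ 0.00022682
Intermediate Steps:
Function('q')(F) = Mul(Rational(1, 2), Pow(F, -1), Add(176, F)) (Function('q')(F) = Mul(Add(F, Add(Mul(Mul(171, Pow(F, -1)), F), Add(2, 3))), Pow(Add(F, F), -1)) = Mul(Add(F, Add(171, 5)), Pow(Mul(2, F), -1)) = Mul(Add(F, 176), Mul(Rational(1, 2), Pow(F, -1))) = Mul(Add(176, F), Mul(Rational(1, 2), Pow(F, -1))) = Mul(Rational(1, 2), Pow(F, -1), Add(176, F)))
Mul(Function('q')(4), Pow(99196, -1)) = Mul(Mul(Rational(1, 2), Pow(4, -1), Add(176, 4)), Pow(99196, -1)) = Mul(Mul(Rational(1, 2), Rational(1, 4), 180), Rational(1, 99196)) = Mul(Rational(45, 2), Rational(1, 99196)) = Rational(45, 198392)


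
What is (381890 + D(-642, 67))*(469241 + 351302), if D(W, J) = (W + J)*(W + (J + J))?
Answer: 553037776570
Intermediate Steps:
D(W, J) = (J + W)*(W + 2*J)
(381890 + D(-642, 67))*(469241 + 351302) = (381890 + ((-642)² + 2*67² + 3*67*(-642)))*(469241 + 351302) = (381890 + (412164 + 2*4489 - 129042))*820543 = (381890 + (412164 + 8978 - 129042))*820543 = (381890 + 292100)*820543 = 673990*820543 = 553037776570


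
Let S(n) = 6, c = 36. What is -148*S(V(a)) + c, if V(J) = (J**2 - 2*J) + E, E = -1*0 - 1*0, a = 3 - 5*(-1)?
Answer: -852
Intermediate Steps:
a = 8 (a = 3 + 5 = 8)
E = 0 (E = 0 + 0 = 0)
V(J) = J**2 - 2*J (V(J) = (J**2 - 2*J) + 0 = J**2 - 2*J)
-148*S(V(a)) + c = -148*6 + 36 = -888 + 36 = -852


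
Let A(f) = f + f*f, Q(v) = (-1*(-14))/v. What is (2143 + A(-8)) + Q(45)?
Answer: 98969/45 ≈ 2199.3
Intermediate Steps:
Q(v) = 14/v
A(f) = f + f**2
(2143 + A(-8)) + Q(45) = (2143 - 8*(1 - 8)) + 14/45 = (2143 - 8*(-7)) + 14*(1/45) = (2143 + 56) + 14/45 = 2199 + 14/45 = 98969/45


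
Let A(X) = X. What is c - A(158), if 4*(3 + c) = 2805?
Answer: 2161/4 ≈ 540.25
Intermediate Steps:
c = 2793/4 (c = -3 + (¼)*2805 = -3 + 2805/4 = 2793/4 ≈ 698.25)
c - A(158) = 2793/4 - 1*158 = 2793/4 - 158 = 2161/4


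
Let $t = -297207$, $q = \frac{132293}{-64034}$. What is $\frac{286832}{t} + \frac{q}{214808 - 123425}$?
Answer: $- \frac{559490301907985}{579714044890518} \approx -0.96511$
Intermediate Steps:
$q = - \frac{132293}{64034}$ ($q = 132293 \left(- \frac{1}{64034}\right) = - \frac{132293}{64034} \approx -2.066$)
$\frac{286832}{t} + \frac{q}{214808 - 123425} = \frac{286832}{-297207} - \frac{132293}{64034 \left(214808 - 123425\right)} = 286832 \left(- \frac{1}{297207}\right) - \frac{132293}{64034 \cdot 91383} = - \frac{286832}{297207} - \frac{132293}{5851619022} = - \frac{559490301907985}{579714044890518}$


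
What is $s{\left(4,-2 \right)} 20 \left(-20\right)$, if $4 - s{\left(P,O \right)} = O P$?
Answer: $-4800$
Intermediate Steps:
$s{\left(P,O \right)} = 4 - O P$
$s{\left(4,-2 \right)} 20 \left(-20\right) = \left(4 - \left(-2\right) 4\right) 20 \left(-20\right) = \left(4 + 8\right) 20 \left(-20\right) = 12 \cdot 20 \left(-20\right) = 240 \left(-20\right) = -4800$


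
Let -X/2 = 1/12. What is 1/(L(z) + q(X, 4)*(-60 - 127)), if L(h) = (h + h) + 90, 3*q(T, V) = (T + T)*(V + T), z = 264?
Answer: 54/37673 ≈ 0.0014334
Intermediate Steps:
X = -⅙ (X = -2/12 = -2*1/12 = -⅙ ≈ -0.16667)
q(T, V) = 2*T*(T + V)/3 (q(T, V) = ((T + T)*(V + T))/3 = ((2*T)*(T + V))/3 = (2*T*(T + V))/3 = 2*T*(T + V)/3)
L(h) = 90 + 2*h (L(h) = 2*h + 90 = 90 + 2*h)
1/(L(z) + q(X, 4)*(-60 - 127)) = 1/((90 + 2*264) + ((⅔)*(-⅙)*(-⅙ + 4))*(-60 - 127)) = 1/((90 + 528) + ((⅔)*(-⅙)*(23/6))*(-187)) = 1/(618 - 23/54*(-187)) = 1/(618 + 4301/54) = 1/(37673/54) = 54/37673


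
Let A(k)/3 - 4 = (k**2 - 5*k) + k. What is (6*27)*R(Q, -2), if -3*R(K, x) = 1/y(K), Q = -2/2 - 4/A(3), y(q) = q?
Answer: 162/7 ≈ 23.143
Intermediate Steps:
A(k) = 12 - 12*k + 3*k**2 (A(k) = 12 + 3*((k**2 - 5*k) + k) = 12 + 3*(k**2 - 4*k) = 12 + (-12*k + 3*k**2) = 12 - 12*k + 3*k**2)
Q = -7/3 (Q = -2/2 - 4/(12 - 12*3 + 3*3**2) = -2*1/2 - 4/(12 - 36 + 3*9) = -1 - 4/(12 - 36 + 27) = -1 - 4/3 = -7/3 ≈ -2.3333)
R(K, x) = -1/(3*K)
(6*27)*R(Q, -2) = (6*27)*(-1/(3*(-7/3))) = 162*(-1/3*(-3/7)) = 162*(1/7) = 162/7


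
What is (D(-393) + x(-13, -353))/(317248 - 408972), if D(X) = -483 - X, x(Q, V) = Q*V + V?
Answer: -2073/45862 ≈ -0.045201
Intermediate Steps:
x(Q, V) = V + Q*V
(D(-393) + x(-13, -353))/(317248 - 408972) = ((-483 - 1*(-393)) - 353*(1 - 13))/(317248 - 408972) = ((-483 + 393) - 353*(-12))/(-91724) = (-90 + 4236)*(-1/91724) = 4146*(-1/91724) = -2073/45862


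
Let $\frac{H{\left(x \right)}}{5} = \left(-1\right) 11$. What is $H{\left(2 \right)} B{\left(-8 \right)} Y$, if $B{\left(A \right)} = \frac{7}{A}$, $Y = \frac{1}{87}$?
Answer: $\frac{385}{696} \approx 0.55316$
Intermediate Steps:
$Y = \frac{1}{87} \approx 0.011494$
$H{\left(x \right)} = -55$ ($H{\left(x \right)} = 5 \left(\left(-1\right) 11\right) = 5 \left(-11\right) = -55$)
$H{\left(2 \right)} B{\left(-8 \right)} Y = - 55 \frac{7}{-8} \cdot \frac{1}{87} = - 55 \cdot 7 \left(- \frac{1}{8}\right) \frac{1}{87} = \left(-55\right) \left(- \frac{7}{8}\right) \frac{1}{87} = \frac{385}{8} \cdot \frac{1}{87} = \frac{385}{696}$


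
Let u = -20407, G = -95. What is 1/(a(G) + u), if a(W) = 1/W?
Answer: -95/1938666 ≈ -4.9003e-5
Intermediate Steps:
1/(a(G) + u) = 1/(1/(-95) - 20407) = 1/(-1/95 - 20407) = 1/(-1938666/95) = -95/1938666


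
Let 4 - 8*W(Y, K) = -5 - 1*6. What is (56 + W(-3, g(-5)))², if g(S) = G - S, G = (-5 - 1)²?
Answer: 214369/64 ≈ 3349.5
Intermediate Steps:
G = 36 (G = (-6)² = 36)
g(S) = 36 - S
W(Y, K) = 15/8 (W(Y, K) = ½ - (-5 - 1*6)/8 = ½ - (-5 - 6)/8 = ½ - ⅛*(-11) = ½ + 11/8 = 15/8)
(56 + W(-3, g(-5)))² = (56 + 15/8)² = (463/8)² = 214369/64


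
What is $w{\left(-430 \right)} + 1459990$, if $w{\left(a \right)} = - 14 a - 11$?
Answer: $1465999$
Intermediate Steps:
$w{\left(a \right)} = -11 - 14 a$
$w{\left(-430 \right)} + 1459990 = \left(-11 - -6020\right) + 1459990 = \left(-11 + 6020\right) + 1459990 = 6009 + 1459990 = 1465999$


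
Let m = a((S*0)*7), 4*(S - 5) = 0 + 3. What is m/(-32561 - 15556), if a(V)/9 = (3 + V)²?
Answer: -27/16039 ≈ -0.0016834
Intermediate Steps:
S = 23/4 (S = 5 + (0 + 3)/4 = 5 + (¼)*3 = 5 + ¾ = 23/4 ≈ 5.7500)
a(V) = 9*(3 + V)²
m = 81 (m = 9*(3 + ((23/4)*0)*7)² = 9*(3 + 0*7)² = 9*(3 + 0)² = 9*3² = 9*9 = 81)
m/(-32561 - 15556) = 81/(-32561 - 15556) = 81/(-48117) = 81*(-1/48117) = -27/16039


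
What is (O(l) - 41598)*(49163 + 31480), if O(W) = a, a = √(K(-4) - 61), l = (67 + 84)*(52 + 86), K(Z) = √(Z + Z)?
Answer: -3354587514 + 80643*√(-61 + 2*I*√2) ≈ -3.3546e+9 + 6.3001e+5*I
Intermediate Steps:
K(Z) = √2*√Z (K(Z) = √(2*Z) = √2*√Z)
l = 20838 (l = 151*138 = 20838)
a = √(-61 + 2*I*√2) (a = √(√2*√(-4) - 61) = √(√2*(2*I) - 61) = √(2*I*√2 - 61) = √(-61 + 2*I*√2) ≈ 0.18102 + 7.8123*I)
O(W) = √(-61 + 2*I*√2)
(O(l) - 41598)*(49163 + 31480) = (√(-61 + 2*I*√2) - 41598)*(49163 + 31480) = (-41598 + √(-61 + 2*I*√2))*80643 = -3354587514 + 80643*√(-61 + 2*I*√2)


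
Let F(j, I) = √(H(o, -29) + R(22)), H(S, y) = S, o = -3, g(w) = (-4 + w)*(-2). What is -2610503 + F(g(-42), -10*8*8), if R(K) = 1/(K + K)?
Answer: -2610503 + I*√1441/22 ≈ -2.6105e+6 + 1.7255*I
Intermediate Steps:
g(w) = 8 - 2*w
R(K) = 1/(2*K)
F(j, I) = I*√1441/22 (F(j, I) = √(-3 + (½)/22) = √(-3 + (½)*(1/22)) = √(-3 + 1/44) = √(-131/44) = I*√1441/22)
-2610503 + F(g(-42), -10*8*8) = -2610503 + I*√1441/22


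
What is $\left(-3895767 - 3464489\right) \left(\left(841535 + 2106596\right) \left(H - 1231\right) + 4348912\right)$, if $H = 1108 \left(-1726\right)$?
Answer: $41524018511558028032$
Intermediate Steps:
$H = -1912408$
$\left(-3895767 - 3464489\right) \left(\left(841535 + 2106596\right) \left(H - 1231\right) + 4348912\right) = \left(-3895767 - 3464489\right) \left(\left(841535 + 2106596\right) \left(-1912408 - 1231\right) + 4348912\right) = - 7360256 \left(2948131 \left(-1913639\right) + 4348912\right) = - 7360256 \left(-5641658458709 + 4348912\right) = \left(-7360256\right) \left(-5641654109797\right) = 41524018511558028032$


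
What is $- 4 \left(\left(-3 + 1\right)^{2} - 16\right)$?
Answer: $48$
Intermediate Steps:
$- 4 \left(\left(-3 + 1\right)^{2} - 16\right) = - 4 \left(\left(-2\right)^{2} - 16\right) = - 4 \left(4 - 16\right) = \left(-4\right) \left(-12\right) = 48$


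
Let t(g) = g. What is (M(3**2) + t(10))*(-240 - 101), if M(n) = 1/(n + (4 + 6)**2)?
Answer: -372031/109 ≈ -3413.1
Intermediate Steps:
M(n) = 1/(100 + n) (M(n) = 1/(n + 10**2) = 1/(n + 100) = 1/(100 + n))
(M(3**2) + t(10))*(-240 - 101) = (1/(100 + 3**2) + 10)*(-240 - 101) = (1/(100 + 9) + 10)*(-341) = (1/109 + 10)*(-341) = (1091/109)*(-341) = -372031/109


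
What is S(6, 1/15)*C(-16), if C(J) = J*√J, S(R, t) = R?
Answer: -384*I ≈ -384.0*I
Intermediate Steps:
C(J) = J^(3/2)
S(6, 1/15)*C(-16) = 6*(-16)^(3/2) = 6*(-64*I) = -384*I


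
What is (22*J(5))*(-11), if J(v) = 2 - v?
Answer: 726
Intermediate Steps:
(22*J(5))*(-11) = (22*(2 - 1*5))*(-11) = (22*(2 - 5))*(-11) = (22*(-3))*(-11) = -66*(-11) = 726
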